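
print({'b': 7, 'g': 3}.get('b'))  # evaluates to 7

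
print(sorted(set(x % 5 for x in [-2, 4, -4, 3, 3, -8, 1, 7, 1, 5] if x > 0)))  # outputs [0, 1, 2, 3, 4]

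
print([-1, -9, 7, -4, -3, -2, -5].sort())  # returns None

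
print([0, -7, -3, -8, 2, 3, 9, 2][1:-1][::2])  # [-7, -8, 3]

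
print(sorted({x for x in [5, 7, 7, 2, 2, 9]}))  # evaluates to [2, 5, 7, 9]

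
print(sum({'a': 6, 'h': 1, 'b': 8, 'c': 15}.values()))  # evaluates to 30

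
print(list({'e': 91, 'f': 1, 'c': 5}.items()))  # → [('e', 91), ('f', 1), ('c', 5)]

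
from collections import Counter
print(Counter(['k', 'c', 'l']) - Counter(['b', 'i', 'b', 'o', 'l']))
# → Counter({'k': 1, 'c': 1})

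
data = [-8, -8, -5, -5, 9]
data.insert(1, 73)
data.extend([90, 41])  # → [-8, 73, -8, -5, -5, 9, 90, 41]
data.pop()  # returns 41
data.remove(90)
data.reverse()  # [9, -5, -5, -8, 73, -8]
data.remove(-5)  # [9, -5, -8, 73, -8]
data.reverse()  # [-8, 73, -8, -5, 9]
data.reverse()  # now [9, -5, -8, 73, -8]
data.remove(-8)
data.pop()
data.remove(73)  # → [9, -5]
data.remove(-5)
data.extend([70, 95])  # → [9, 70, 95]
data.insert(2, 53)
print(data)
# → [9, 70, 53, 95]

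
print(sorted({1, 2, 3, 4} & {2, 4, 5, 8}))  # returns [2, 4]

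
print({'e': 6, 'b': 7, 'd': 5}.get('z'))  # None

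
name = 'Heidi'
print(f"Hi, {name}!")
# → Hi, Heidi!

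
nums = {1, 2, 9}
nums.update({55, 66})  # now {1, 2, 9, 55, 66}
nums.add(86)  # {1, 2, 9, 55, 66, 86}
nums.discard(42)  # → {1, 2, 9, 55, 66, 86}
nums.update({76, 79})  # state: {1, 2, 9, 55, 66, 76, 79, 86}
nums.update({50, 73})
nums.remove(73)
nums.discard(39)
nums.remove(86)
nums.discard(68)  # {1, 2, 9, 50, 55, 66, 76, 79}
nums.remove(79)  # {1, 2, 9, 50, 55, 66, 76}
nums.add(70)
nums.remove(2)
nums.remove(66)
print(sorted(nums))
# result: [1, 9, 50, 55, 70, 76]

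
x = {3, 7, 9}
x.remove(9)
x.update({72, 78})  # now {3, 7, 72, 78}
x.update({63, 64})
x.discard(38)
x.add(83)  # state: {3, 7, 63, 64, 72, 78, 83}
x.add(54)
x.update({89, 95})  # {3, 7, 54, 63, 64, 72, 78, 83, 89, 95}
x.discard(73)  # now {3, 7, 54, 63, 64, 72, 78, 83, 89, 95}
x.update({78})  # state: {3, 7, 54, 63, 64, 72, 78, 83, 89, 95}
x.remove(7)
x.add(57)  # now {3, 54, 57, 63, 64, 72, 78, 83, 89, 95}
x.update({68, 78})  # {3, 54, 57, 63, 64, 68, 72, 78, 83, 89, 95}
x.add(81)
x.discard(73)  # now {3, 54, 57, 63, 64, 68, 72, 78, 81, 83, 89, 95}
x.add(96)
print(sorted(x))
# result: [3, 54, 57, 63, 64, 68, 72, 78, 81, 83, 89, 95, 96]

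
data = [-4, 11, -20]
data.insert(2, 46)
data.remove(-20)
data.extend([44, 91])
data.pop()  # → 91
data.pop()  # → 44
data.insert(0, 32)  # [32, -4, 11, 46]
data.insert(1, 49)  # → [32, 49, -4, 11, 46]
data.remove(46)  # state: [32, 49, -4, 11]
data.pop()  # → 11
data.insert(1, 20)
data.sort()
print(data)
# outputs [-4, 20, 32, 49]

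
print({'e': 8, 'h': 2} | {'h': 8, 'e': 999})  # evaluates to {'e': 999, 'h': 8}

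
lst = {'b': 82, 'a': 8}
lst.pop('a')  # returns 8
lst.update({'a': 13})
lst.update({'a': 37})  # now {'b': 82, 'a': 37}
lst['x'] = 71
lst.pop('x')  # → 71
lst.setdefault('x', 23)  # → 23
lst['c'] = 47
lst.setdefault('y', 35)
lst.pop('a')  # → 37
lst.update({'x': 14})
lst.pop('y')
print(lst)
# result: {'b': 82, 'x': 14, 'c': 47}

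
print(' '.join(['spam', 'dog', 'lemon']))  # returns spam dog lemon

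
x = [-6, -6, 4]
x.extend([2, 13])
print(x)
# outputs [-6, -6, 4, 2, 13]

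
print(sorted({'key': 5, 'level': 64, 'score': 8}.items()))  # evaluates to [('key', 5), ('level', 64), ('score', 8)]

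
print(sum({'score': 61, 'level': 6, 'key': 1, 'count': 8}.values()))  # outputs 76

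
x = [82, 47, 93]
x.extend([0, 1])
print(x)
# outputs [82, 47, 93, 0, 1]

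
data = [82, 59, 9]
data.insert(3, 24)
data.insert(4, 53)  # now [82, 59, 9, 24, 53]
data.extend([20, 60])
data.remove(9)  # [82, 59, 24, 53, 20, 60]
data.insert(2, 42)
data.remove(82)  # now [59, 42, 24, 53, 20, 60]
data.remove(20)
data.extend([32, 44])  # [59, 42, 24, 53, 60, 32, 44]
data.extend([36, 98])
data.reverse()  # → [98, 36, 44, 32, 60, 53, 24, 42, 59]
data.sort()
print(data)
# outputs [24, 32, 36, 42, 44, 53, 59, 60, 98]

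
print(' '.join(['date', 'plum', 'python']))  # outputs date plum python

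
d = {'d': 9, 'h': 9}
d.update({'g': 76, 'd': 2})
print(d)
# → {'d': 2, 'h': 9, 'g': 76}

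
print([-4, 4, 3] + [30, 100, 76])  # [-4, 4, 3, 30, 100, 76]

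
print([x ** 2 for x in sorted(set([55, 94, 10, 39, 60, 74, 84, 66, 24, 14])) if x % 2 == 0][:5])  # [100, 196, 576, 3600, 4356]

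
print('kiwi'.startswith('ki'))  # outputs True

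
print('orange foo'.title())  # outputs Orange Foo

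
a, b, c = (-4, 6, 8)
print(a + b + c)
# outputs 10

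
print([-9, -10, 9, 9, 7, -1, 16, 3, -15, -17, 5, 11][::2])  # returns [-9, 9, 7, 16, -15, 5]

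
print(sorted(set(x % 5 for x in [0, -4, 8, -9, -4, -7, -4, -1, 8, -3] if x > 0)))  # [3]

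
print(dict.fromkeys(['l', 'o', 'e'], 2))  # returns {'l': 2, 'o': 2, 'e': 2}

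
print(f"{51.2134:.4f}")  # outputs 51.2134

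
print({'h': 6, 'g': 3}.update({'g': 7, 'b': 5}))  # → None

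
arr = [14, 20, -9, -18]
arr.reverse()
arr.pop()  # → 14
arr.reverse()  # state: [20, -9, -18]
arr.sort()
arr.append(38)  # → [-18, -9, 20, 38]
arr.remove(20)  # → [-18, -9, 38]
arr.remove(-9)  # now [-18, 38]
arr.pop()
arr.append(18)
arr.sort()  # [-18, 18]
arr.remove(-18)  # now [18]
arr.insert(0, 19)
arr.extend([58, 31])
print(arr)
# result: [19, 18, 58, 31]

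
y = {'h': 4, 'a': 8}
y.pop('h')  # 4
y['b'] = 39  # {'a': 8, 'b': 39}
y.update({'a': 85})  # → {'a': 85, 'b': 39}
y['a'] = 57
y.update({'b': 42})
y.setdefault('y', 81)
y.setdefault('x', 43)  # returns 43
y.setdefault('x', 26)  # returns 43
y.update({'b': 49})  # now {'a': 57, 'b': 49, 'y': 81, 'x': 43}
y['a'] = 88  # {'a': 88, 'b': 49, 'y': 81, 'x': 43}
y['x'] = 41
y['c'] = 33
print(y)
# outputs {'a': 88, 'b': 49, 'y': 81, 'x': 41, 'c': 33}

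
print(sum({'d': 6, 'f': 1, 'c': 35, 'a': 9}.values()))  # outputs 51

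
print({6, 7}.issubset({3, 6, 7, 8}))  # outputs True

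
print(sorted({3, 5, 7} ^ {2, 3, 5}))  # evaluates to [2, 7]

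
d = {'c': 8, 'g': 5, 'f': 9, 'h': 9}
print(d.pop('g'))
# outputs 5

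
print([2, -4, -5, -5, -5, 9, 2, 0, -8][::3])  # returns [2, -5, 2]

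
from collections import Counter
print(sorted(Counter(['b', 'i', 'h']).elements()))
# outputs ['b', 'h', 'i']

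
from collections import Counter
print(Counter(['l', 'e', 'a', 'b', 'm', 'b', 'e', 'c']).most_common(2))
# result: [('e', 2), ('b', 2)]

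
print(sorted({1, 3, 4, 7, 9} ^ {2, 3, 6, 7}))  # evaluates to [1, 2, 4, 6, 9]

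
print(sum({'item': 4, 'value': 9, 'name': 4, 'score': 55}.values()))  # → 72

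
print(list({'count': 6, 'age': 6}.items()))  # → [('count', 6), ('age', 6)]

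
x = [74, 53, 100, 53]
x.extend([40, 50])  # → [74, 53, 100, 53, 40, 50]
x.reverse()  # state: [50, 40, 53, 100, 53, 74]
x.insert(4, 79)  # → [50, 40, 53, 100, 79, 53, 74]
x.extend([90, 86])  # [50, 40, 53, 100, 79, 53, 74, 90, 86]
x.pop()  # 86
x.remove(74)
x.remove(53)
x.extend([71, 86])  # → [50, 40, 100, 79, 53, 90, 71, 86]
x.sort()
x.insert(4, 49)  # [40, 50, 53, 71, 49, 79, 86, 90, 100]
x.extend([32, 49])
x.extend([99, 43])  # [40, 50, 53, 71, 49, 79, 86, 90, 100, 32, 49, 99, 43]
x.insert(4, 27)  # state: [40, 50, 53, 71, 27, 49, 79, 86, 90, 100, 32, 49, 99, 43]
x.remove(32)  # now [40, 50, 53, 71, 27, 49, 79, 86, 90, 100, 49, 99, 43]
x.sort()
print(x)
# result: [27, 40, 43, 49, 49, 50, 53, 71, 79, 86, 90, 99, 100]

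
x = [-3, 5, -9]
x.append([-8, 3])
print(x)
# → [-3, 5, -9, [-8, 3]]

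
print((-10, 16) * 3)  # (-10, 16, -10, 16, -10, 16)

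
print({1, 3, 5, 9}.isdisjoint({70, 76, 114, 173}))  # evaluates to True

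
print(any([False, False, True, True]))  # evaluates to True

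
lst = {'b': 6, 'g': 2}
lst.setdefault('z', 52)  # 52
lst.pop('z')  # 52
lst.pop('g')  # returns 2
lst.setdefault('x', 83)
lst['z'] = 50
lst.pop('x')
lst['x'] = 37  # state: {'b': 6, 'z': 50, 'x': 37}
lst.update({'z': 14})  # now {'b': 6, 'z': 14, 'x': 37}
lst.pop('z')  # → 14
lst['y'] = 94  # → {'b': 6, 'x': 37, 'y': 94}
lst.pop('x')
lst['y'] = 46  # {'b': 6, 'y': 46}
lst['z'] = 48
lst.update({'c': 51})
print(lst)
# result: {'b': 6, 'y': 46, 'z': 48, 'c': 51}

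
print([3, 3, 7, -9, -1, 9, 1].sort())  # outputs None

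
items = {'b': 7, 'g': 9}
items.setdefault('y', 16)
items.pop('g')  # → 9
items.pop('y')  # 16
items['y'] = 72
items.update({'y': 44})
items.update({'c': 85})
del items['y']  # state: {'b': 7, 'c': 85}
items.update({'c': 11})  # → {'b': 7, 'c': 11}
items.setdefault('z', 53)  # 53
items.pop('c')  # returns 11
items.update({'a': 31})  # {'b': 7, 'z': 53, 'a': 31}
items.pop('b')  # 7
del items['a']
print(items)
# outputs {'z': 53}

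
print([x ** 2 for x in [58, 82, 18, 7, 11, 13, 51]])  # [3364, 6724, 324, 49, 121, 169, 2601]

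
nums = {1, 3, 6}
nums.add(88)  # {1, 3, 6, 88}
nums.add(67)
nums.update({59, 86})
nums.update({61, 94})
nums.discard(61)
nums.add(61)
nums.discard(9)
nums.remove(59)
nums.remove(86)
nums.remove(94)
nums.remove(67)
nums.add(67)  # {1, 3, 6, 61, 67, 88}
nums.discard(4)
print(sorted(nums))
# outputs [1, 3, 6, 61, 67, 88]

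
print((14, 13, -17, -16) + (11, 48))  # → (14, 13, -17, -16, 11, 48)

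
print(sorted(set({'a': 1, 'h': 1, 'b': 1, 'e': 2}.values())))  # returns [1, 2]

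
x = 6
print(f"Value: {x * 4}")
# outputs Value: 24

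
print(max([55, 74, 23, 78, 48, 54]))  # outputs 78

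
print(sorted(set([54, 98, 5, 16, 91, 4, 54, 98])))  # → [4, 5, 16, 54, 91, 98]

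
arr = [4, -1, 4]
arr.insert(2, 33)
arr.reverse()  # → [4, 33, -1, 4]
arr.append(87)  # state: [4, 33, -1, 4, 87]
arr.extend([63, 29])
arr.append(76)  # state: [4, 33, -1, 4, 87, 63, 29, 76]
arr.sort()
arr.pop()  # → 87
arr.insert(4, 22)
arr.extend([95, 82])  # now [-1, 4, 4, 29, 22, 33, 63, 76, 95, 82]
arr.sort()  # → [-1, 4, 4, 22, 29, 33, 63, 76, 82, 95]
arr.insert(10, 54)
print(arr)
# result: [-1, 4, 4, 22, 29, 33, 63, 76, 82, 95, 54]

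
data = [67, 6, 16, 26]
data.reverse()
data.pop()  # 67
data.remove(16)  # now [26, 6]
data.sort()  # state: [6, 26]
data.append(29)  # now [6, 26, 29]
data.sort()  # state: [6, 26, 29]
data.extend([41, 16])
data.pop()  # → 16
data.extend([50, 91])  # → [6, 26, 29, 41, 50, 91]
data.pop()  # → 91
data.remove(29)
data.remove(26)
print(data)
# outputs [6, 41, 50]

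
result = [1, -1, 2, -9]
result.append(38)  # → [1, -1, 2, -9, 38]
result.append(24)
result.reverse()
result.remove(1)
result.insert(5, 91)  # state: [24, 38, -9, 2, -1, 91]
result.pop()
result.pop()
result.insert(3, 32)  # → [24, 38, -9, 32, 2]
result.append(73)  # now [24, 38, -9, 32, 2, 73]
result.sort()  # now [-9, 2, 24, 32, 38, 73]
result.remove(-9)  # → [2, 24, 32, 38, 73]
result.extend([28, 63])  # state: [2, 24, 32, 38, 73, 28, 63]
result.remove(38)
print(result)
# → [2, 24, 32, 73, 28, 63]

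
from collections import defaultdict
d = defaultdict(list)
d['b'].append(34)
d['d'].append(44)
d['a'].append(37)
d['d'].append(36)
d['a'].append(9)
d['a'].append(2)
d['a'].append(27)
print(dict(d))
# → {'b': [34], 'd': [44, 36], 'a': [37, 9, 2, 27]}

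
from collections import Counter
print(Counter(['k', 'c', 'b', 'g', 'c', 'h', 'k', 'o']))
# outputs Counter({'k': 2, 'c': 2, 'b': 1, 'g': 1, 'h': 1, 'o': 1})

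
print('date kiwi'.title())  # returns Date Kiwi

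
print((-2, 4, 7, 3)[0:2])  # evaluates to (-2, 4)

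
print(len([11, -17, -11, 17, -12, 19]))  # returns 6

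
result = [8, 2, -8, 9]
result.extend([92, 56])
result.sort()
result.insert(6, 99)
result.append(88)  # [-8, 2, 8, 9, 56, 92, 99, 88]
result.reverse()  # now [88, 99, 92, 56, 9, 8, 2, -8]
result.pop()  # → -8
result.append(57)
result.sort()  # [2, 8, 9, 56, 57, 88, 92, 99]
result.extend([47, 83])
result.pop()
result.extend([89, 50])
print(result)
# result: [2, 8, 9, 56, 57, 88, 92, 99, 47, 89, 50]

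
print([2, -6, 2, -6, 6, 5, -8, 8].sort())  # None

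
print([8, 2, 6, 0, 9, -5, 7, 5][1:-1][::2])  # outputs [2, 0, -5]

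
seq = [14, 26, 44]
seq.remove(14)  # [26, 44]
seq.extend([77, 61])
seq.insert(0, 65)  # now [65, 26, 44, 77, 61]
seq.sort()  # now [26, 44, 61, 65, 77]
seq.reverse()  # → [77, 65, 61, 44, 26]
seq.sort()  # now [26, 44, 61, 65, 77]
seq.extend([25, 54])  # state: [26, 44, 61, 65, 77, 25, 54]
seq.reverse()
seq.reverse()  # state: [26, 44, 61, 65, 77, 25, 54]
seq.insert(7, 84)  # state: [26, 44, 61, 65, 77, 25, 54, 84]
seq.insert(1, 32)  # [26, 32, 44, 61, 65, 77, 25, 54, 84]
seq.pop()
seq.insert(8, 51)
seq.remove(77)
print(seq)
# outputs [26, 32, 44, 61, 65, 25, 54, 51]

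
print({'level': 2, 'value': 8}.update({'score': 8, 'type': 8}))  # None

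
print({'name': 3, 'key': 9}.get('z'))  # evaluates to None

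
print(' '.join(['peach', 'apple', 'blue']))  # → peach apple blue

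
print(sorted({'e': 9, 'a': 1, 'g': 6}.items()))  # [('a', 1), ('e', 9), ('g', 6)]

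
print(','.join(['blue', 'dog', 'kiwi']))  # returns blue,dog,kiwi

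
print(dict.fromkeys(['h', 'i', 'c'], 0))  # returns {'h': 0, 'i': 0, 'c': 0}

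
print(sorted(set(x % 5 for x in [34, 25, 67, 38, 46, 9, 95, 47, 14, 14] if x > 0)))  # [0, 1, 2, 3, 4]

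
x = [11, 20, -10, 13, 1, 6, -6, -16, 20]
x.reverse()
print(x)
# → [20, -16, -6, 6, 1, 13, -10, 20, 11]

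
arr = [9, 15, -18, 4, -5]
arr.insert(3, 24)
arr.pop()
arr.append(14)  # [9, 15, -18, 24, 4, 14]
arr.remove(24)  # [9, 15, -18, 4, 14]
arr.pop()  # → 14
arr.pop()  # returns 4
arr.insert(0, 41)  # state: [41, 9, 15, -18]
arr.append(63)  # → [41, 9, 15, -18, 63]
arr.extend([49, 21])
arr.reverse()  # [21, 49, 63, -18, 15, 9, 41]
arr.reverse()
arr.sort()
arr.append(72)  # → [-18, 9, 15, 21, 41, 49, 63, 72]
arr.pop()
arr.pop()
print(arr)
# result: [-18, 9, 15, 21, 41, 49]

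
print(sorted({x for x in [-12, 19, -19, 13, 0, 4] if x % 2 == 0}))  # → [-12, 0, 4]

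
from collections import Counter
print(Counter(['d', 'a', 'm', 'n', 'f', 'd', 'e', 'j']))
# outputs Counter({'d': 2, 'a': 1, 'm': 1, 'n': 1, 'f': 1, 'e': 1, 'j': 1})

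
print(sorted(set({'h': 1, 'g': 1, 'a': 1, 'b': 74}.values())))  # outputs [1, 74]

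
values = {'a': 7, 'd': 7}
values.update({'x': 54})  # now {'a': 7, 'd': 7, 'x': 54}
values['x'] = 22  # {'a': 7, 'd': 7, 'x': 22}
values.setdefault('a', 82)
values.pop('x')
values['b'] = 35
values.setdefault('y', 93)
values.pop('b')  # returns 35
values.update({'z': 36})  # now {'a': 7, 'd': 7, 'y': 93, 'z': 36}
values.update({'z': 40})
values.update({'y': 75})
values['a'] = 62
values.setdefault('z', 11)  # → 40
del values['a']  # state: {'d': 7, 'y': 75, 'z': 40}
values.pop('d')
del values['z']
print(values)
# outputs {'y': 75}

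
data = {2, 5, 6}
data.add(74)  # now {2, 5, 6, 74}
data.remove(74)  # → {2, 5, 6}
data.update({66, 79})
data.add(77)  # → {2, 5, 6, 66, 77, 79}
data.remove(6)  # {2, 5, 66, 77, 79}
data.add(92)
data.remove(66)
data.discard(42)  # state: {2, 5, 77, 79, 92}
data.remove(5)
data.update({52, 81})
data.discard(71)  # {2, 52, 77, 79, 81, 92}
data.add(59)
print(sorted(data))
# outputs [2, 52, 59, 77, 79, 81, 92]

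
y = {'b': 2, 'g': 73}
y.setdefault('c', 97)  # 97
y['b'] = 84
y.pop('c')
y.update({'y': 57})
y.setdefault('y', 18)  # 57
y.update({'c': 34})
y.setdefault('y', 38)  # 57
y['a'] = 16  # {'b': 84, 'g': 73, 'y': 57, 'c': 34, 'a': 16}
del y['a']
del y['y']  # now {'b': 84, 'g': 73, 'c': 34}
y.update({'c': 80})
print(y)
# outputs {'b': 84, 'g': 73, 'c': 80}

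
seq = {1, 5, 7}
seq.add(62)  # {1, 5, 7, 62}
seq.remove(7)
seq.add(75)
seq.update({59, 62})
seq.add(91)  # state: {1, 5, 59, 62, 75, 91}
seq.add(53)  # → {1, 5, 53, 59, 62, 75, 91}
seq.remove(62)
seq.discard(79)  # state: {1, 5, 53, 59, 75, 91}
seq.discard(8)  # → {1, 5, 53, 59, 75, 91}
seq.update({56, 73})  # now {1, 5, 53, 56, 59, 73, 75, 91}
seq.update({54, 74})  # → {1, 5, 53, 54, 56, 59, 73, 74, 75, 91}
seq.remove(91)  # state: {1, 5, 53, 54, 56, 59, 73, 74, 75}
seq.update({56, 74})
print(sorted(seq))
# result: [1, 5, 53, 54, 56, 59, 73, 74, 75]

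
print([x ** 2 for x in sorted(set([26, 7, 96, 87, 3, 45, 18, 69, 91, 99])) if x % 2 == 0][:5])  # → [324, 676, 9216]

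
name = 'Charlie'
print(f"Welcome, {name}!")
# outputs Welcome, Charlie!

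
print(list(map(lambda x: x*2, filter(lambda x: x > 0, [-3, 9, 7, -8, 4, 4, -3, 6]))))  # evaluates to [18, 14, 8, 8, 12]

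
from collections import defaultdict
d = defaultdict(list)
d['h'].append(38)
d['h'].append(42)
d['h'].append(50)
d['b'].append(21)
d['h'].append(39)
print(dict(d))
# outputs {'h': [38, 42, 50, 39], 'b': [21]}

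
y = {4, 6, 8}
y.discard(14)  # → {4, 6, 8}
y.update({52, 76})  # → {4, 6, 8, 52, 76}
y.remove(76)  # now {4, 6, 8, 52}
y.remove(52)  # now {4, 6, 8}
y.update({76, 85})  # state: {4, 6, 8, 76, 85}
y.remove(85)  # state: {4, 6, 8, 76}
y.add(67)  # {4, 6, 8, 67, 76}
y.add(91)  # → {4, 6, 8, 67, 76, 91}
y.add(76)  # {4, 6, 8, 67, 76, 91}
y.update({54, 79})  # {4, 6, 8, 54, 67, 76, 79, 91}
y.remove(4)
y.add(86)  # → {6, 8, 54, 67, 76, 79, 86, 91}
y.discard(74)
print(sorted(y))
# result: [6, 8, 54, 67, 76, 79, 86, 91]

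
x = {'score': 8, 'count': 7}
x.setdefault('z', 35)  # 35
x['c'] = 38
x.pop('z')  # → 35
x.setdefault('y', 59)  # 59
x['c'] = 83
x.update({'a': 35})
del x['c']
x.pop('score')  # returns 8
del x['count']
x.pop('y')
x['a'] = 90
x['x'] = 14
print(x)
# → {'a': 90, 'x': 14}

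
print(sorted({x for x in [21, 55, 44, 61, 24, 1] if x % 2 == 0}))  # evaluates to [24, 44]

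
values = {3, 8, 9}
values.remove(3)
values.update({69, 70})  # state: {8, 9, 69, 70}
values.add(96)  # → {8, 9, 69, 70, 96}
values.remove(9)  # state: {8, 69, 70, 96}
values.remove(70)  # {8, 69, 96}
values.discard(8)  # {69, 96}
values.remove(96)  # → {69}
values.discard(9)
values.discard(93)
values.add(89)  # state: {69, 89}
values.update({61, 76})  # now {61, 69, 76, 89}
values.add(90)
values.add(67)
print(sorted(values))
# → [61, 67, 69, 76, 89, 90]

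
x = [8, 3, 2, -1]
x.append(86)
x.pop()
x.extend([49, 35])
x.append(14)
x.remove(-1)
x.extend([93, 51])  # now [8, 3, 2, 49, 35, 14, 93, 51]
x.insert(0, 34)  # [34, 8, 3, 2, 49, 35, 14, 93, 51]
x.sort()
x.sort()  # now [2, 3, 8, 14, 34, 35, 49, 51, 93]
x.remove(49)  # [2, 3, 8, 14, 34, 35, 51, 93]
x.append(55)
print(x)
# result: [2, 3, 8, 14, 34, 35, 51, 93, 55]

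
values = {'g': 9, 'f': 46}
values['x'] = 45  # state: {'g': 9, 'f': 46, 'x': 45}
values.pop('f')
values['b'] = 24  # {'g': 9, 'x': 45, 'b': 24}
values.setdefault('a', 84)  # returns 84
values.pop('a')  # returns 84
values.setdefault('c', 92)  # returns 92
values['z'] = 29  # {'g': 9, 'x': 45, 'b': 24, 'c': 92, 'z': 29}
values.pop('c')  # 92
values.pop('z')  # 29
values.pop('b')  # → 24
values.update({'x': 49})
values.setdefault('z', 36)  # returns 36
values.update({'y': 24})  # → {'g': 9, 'x': 49, 'z': 36, 'y': 24}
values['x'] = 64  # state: {'g': 9, 'x': 64, 'z': 36, 'y': 24}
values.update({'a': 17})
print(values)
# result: {'g': 9, 'x': 64, 'z': 36, 'y': 24, 'a': 17}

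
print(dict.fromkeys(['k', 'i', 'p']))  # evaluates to {'k': None, 'i': None, 'p': None}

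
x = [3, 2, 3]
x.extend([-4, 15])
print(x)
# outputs [3, 2, 3, -4, 15]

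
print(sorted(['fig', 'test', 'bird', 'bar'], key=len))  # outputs ['fig', 'bar', 'test', 'bird']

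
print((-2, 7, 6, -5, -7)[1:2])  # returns (7,)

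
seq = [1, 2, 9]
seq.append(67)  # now [1, 2, 9, 67]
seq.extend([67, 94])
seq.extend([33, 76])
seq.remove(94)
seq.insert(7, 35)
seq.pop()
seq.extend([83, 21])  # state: [1, 2, 9, 67, 67, 33, 76, 83, 21]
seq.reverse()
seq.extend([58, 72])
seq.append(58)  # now [21, 83, 76, 33, 67, 67, 9, 2, 1, 58, 72, 58]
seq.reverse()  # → [58, 72, 58, 1, 2, 9, 67, 67, 33, 76, 83, 21]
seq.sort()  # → [1, 2, 9, 21, 33, 58, 58, 67, 67, 72, 76, 83]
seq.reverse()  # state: [83, 76, 72, 67, 67, 58, 58, 33, 21, 9, 2, 1]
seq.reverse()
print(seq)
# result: [1, 2, 9, 21, 33, 58, 58, 67, 67, 72, 76, 83]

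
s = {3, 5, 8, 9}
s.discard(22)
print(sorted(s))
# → [3, 5, 8, 9]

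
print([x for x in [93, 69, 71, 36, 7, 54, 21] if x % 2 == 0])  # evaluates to [36, 54]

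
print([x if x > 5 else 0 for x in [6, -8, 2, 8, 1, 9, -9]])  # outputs [6, 0, 0, 8, 0, 9, 0]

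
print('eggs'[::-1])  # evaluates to sgge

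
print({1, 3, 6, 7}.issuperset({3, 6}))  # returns True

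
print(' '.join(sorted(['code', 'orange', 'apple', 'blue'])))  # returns apple blue code orange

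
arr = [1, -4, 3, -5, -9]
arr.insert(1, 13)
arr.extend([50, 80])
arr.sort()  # [-9, -5, -4, 1, 3, 13, 50, 80]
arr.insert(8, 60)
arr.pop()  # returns 60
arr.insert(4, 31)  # [-9, -5, -4, 1, 31, 3, 13, 50, 80]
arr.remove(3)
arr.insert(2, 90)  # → [-9, -5, 90, -4, 1, 31, 13, 50, 80]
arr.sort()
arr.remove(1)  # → [-9, -5, -4, 13, 31, 50, 80, 90]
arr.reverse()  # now [90, 80, 50, 31, 13, -4, -5, -9]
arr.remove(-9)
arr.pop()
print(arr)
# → [90, 80, 50, 31, 13, -4]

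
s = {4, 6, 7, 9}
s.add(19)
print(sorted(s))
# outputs [4, 6, 7, 9, 19]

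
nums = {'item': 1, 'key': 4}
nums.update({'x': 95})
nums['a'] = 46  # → {'item': 1, 'key': 4, 'x': 95, 'a': 46}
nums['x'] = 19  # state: {'item': 1, 'key': 4, 'x': 19, 'a': 46}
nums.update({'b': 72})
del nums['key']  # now {'item': 1, 'x': 19, 'a': 46, 'b': 72}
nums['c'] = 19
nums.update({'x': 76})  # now {'item': 1, 'x': 76, 'a': 46, 'b': 72, 'c': 19}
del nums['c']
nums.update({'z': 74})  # {'item': 1, 'x': 76, 'a': 46, 'b': 72, 'z': 74}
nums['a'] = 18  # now {'item': 1, 'x': 76, 'a': 18, 'b': 72, 'z': 74}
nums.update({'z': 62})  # {'item': 1, 'x': 76, 'a': 18, 'b': 72, 'z': 62}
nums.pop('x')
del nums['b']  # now {'item': 1, 'a': 18, 'z': 62}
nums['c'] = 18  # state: {'item': 1, 'a': 18, 'z': 62, 'c': 18}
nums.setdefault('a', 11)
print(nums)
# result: {'item': 1, 'a': 18, 'z': 62, 'c': 18}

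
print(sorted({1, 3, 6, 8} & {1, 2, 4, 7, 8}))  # [1, 8]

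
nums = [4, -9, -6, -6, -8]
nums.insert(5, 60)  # [4, -9, -6, -6, -8, 60]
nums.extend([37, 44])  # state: [4, -9, -6, -6, -8, 60, 37, 44]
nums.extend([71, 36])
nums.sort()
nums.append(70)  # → [-9, -8, -6, -6, 4, 36, 37, 44, 60, 71, 70]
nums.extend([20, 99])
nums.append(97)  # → [-9, -8, -6, -6, 4, 36, 37, 44, 60, 71, 70, 20, 99, 97]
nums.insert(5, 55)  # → [-9, -8, -6, -6, 4, 55, 36, 37, 44, 60, 71, 70, 20, 99, 97]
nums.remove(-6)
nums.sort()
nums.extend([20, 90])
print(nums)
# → [-9, -8, -6, 4, 20, 36, 37, 44, 55, 60, 70, 71, 97, 99, 20, 90]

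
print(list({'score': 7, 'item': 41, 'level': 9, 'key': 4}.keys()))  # ['score', 'item', 'level', 'key']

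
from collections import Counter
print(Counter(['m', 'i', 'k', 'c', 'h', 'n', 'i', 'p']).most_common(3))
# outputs [('i', 2), ('m', 1), ('k', 1)]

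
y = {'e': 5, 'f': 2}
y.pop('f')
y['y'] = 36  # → {'e': 5, 'y': 36}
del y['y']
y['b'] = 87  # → {'e': 5, 'b': 87}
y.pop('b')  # 87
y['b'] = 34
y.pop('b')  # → 34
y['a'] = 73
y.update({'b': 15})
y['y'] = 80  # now {'e': 5, 'a': 73, 'b': 15, 'y': 80}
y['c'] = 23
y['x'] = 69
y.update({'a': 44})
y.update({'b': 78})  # {'e': 5, 'a': 44, 'b': 78, 'y': 80, 'c': 23, 'x': 69}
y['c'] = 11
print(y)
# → {'e': 5, 'a': 44, 'b': 78, 'y': 80, 'c': 11, 'x': 69}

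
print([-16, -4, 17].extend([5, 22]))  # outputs None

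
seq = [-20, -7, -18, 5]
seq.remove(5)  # [-20, -7, -18]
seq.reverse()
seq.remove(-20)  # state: [-18, -7]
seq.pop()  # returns -7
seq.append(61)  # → [-18, 61]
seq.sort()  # [-18, 61]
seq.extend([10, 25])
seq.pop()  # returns 25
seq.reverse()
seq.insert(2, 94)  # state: [10, 61, 94, -18]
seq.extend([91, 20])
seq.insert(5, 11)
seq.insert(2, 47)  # [10, 61, 47, 94, -18, 91, 11, 20]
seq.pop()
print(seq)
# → [10, 61, 47, 94, -18, 91, 11]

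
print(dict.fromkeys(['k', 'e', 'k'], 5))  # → {'k': 5, 'e': 5}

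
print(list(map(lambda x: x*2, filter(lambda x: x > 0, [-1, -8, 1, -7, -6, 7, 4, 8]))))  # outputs [2, 14, 8, 16]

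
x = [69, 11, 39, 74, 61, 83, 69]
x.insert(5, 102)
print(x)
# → [69, 11, 39, 74, 61, 102, 83, 69]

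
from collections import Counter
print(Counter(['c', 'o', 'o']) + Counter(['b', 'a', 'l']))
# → Counter({'o': 2, 'c': 1, 'b': 1, 'a': 1, 'l': 1})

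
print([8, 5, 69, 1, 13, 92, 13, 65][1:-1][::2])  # [5, 1, 92]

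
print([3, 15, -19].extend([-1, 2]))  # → None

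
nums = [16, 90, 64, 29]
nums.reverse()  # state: [29, 64, 90, 16]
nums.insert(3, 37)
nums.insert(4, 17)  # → [29, 64, 90, 37, 17, 16]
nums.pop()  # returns 16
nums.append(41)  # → [29, 64, 90, 37, 17, 41]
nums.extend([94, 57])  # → [29, 64, 90, 37, 17, 41, 94, 57]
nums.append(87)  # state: [29, 64, 90, 37, 17, 41, 94, 57, 87]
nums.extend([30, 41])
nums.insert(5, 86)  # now [29, 64, 90, 37, 17, 86, 41, 94, 57, 87, 30, 41]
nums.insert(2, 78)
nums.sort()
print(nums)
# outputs [17, 29, 30, 37, 41, 41, 57, 64, 78, 86, 87, 90, 94]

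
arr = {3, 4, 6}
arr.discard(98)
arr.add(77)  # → {3, 4, 6, 77}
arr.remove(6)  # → {3, 4, 77}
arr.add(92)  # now {3, 4, 77, 92}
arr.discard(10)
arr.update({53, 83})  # {3, 4, 53, 77, 83, 92}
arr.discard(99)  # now {3, 4, 53, 77, 83, 92}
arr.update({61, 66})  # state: {3, 4, 53, 61, 66, 77, 83, 92}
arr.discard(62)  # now {3, 4, 53, 61, 66, 77, 83, 92}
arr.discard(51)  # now {3, 4, 53, 61, 66, 77, 83, 92}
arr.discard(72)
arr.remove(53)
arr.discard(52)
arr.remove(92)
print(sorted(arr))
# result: [3, 4, 61, 66, 77, 83]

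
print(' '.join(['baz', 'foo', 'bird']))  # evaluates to baz foo bird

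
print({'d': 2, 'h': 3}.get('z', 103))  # 103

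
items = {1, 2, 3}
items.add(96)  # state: {1, 2, 3, 96}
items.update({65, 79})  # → {1, 2, 3, 65, 79, 96}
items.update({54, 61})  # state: {1, 2, 3, 54, 61, 65, 79, 96}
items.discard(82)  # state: {1, 2, 3, 54, 61, 65, 79, 96}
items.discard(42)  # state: {1, 2, 3, 54, 61, 65, 79, 96}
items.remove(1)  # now {2, 3, 54, 61, 65, 79, 96}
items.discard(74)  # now {2, 3, 54, 61, 65, 79, 96}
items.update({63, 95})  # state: {2, 3, 54, 61, 63, 65, 79, 95, 96}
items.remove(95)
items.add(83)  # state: {2, 3, 54, 61, 63, 65, 79, 83, 96}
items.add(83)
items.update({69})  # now {2, 3, 54, 61, 63, 65, 69, 79, 83, 96}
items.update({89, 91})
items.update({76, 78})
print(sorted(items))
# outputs [2, 3, 54, 61, 63, 65, 69, 76, 78, 79, 83, 89, 91, 96]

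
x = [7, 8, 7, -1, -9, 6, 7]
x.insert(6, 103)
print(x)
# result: [7, 8, 7, -1, -9, 6, 103, 7]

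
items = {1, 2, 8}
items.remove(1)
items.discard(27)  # {2, 8}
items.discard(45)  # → {2, 8}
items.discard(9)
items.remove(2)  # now {8}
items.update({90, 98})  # {8, 90, 98}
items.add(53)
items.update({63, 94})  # {8, 53, 63, 90, 94, 98}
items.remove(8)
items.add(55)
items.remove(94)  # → {53, 55, 63, 90, 98}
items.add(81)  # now {53, 55, 63, 81, 90, 98}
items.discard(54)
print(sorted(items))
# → [53, 55, 63, 81, 90, 98]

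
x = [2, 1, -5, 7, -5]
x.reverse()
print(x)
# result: [-5, 7, -5, 1, 2]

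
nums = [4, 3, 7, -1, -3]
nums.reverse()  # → [-3, -1, 7, 3, 4]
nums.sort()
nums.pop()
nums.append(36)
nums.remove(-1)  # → [-3, 3, 4, 36]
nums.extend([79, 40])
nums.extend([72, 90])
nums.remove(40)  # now [-3, 3, 4, 36, 79, 72, 90]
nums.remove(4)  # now [-3, 3, 36, 79, 72, 90]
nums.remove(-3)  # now [3, 36, 79, 72, 90]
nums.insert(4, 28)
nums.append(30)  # [3, 36, 79, 72, 28, 90, 30]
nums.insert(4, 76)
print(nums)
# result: [3, 36, 79, 72, 76, 28, 90, 30]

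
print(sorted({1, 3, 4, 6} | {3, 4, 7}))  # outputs [1, 3, 4, 6, 7]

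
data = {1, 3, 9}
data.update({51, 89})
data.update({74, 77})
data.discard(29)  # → {1, 3, 9, 51, 74, 77, 89}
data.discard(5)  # {1, 3, 9, 51, 74, 77, 89}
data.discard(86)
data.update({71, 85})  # {1, 3, 9, 51, 71, 74, 77, 85, 89}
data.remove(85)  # {1, 3, 9, 51, 71, 74, 77, 89}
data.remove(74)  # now {1, 3, 9, 51, 71, 77, 89}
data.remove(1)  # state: {3, 9, 51, 71, 77, 89}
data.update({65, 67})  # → {3, 9, 51, 65, 67, 71, 77, 89}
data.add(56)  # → {3, 9, 51, 56, 65, 67, 71, 77, 89}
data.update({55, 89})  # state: {3, 9, 51, 55, 56, 65, 67, 71, 77, 89}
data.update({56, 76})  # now {3, 9, 51, 55, 56, 65, 67, 71, 76, 77, 89}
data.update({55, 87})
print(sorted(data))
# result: [3, 9, 51, 55, 56, 65, 67, 71, 76, 77, 87, 89]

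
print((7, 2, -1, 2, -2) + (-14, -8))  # (7, 2, -1, 2, -2, -14, -8)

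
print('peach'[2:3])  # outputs a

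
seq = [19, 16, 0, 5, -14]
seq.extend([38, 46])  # [19, 16, 0, 5, -14, 38, 46]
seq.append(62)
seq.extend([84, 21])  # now [19, 16, 0, 5, -14, 38, 46, 62, 84, 21]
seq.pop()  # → 21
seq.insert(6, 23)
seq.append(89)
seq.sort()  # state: [-14, 0, 5, 16, 19, 23, 38, 46, 62, 84, 89]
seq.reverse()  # [89, 84, 62, 46, 38, 23, 19, 16, 5, 0, -14]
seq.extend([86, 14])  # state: [89, 84, 62, 46, 38, 23, 19, 16, 5, 0, -14, 86, 14]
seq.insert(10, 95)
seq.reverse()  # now [14, 86, -14, 95, 0, 5, 16, 19, 23, 38, 46, 62, 84, 89]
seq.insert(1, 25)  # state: [14, 25, 86, -14, 95, 0, 5, 16, 19, 23, 38, 46, 62, 84, 89]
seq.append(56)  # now [14, 25, 86, -14, 95, 0, 5, 16, 19, 23, 38, 46, 62, 84, 89, 56]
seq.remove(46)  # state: [14, 25, 86, -14, 95, 0, 5, 16, 19, 23, 38, 62, 84, 89, 56]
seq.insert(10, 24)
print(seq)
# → [14, 25, 86, -14, 95, 0, 5, 16, 19, 23, 24, 38, 62, 84, 89, 56]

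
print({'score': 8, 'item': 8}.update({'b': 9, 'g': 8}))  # None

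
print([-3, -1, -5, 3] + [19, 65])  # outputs [-3, -1, -5, 3, 19, 65]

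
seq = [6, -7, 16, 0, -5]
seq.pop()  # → -5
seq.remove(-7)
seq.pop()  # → 0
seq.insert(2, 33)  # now [6, 16, 33]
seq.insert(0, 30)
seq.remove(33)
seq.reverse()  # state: [16, 6, 30]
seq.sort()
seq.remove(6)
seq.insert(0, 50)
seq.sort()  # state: [16, 30, 50]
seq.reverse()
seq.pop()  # 16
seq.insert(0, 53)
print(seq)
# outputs [53, 50, 30]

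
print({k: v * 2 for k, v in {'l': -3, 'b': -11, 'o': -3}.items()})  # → {'l': -6, 'b': -22, 'o': -6}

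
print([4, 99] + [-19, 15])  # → [4, 99, -19, 15]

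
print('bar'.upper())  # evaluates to BAR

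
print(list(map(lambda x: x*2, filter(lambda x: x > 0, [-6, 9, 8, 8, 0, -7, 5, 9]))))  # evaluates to [18, 16, 16, 10, 18]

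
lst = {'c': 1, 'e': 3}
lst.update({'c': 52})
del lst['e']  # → {'c': 52}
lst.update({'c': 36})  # {'c': 36}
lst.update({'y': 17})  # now {'c': 36, 'y': 17}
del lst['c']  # {'y': 17}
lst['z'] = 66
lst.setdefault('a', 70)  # 70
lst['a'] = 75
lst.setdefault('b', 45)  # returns 45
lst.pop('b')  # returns 45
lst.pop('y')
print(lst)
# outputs {'z': 66, 'a': 75}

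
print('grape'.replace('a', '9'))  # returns gr9pe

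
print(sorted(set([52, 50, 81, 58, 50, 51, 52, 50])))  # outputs [50, 51, 52, 58, 81]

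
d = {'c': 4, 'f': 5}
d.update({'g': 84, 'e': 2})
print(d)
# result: {'c': 4, 'f': 5, 'g': 84, 'e': 2}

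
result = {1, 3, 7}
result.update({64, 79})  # {1, 3, 7, 64, 79}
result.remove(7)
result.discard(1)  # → {3, 64, 79}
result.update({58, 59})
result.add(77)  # {3, 58, 59, 64, 77, 79}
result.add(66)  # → {3, 58, 59, 64, 66, 77, 79}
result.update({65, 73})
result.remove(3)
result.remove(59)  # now {58, 64, 65, 66, 73, 77, 79}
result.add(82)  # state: {58, 64, 65, 66, 73, 77, 79, 82}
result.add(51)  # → {51, 58, 64, 65, 66, 73, 77, 79, 82}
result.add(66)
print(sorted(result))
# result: [51, 58, 64, 65, 66, 73, 77, 79, 82]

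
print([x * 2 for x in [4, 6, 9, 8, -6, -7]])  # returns [8, 12, 18, 16, -12, -14]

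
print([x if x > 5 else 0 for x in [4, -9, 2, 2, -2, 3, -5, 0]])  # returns [0, 0, 0, 0, 0, 0, 0, 0]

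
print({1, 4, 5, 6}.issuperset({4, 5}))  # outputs True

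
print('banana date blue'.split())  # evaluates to ['banana', 'date', 'blue']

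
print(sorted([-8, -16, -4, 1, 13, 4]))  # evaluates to [-16, -8, -4, 1, 4, 13]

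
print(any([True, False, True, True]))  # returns True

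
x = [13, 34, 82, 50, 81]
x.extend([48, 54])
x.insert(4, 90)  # [13, 34, 82, 50, 90, 81, 48, 54]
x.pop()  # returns 54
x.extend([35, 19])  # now [13, 34, 82, 50, 90, 81, 48, 35, 19]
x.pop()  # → 19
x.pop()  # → 35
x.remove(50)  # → [13, 34, 82, 90, 81, 48]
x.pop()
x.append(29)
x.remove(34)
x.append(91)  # [13, 82, 90, 81, 29, 91]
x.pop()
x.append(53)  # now [13, 82, 90, 81, 29, 53]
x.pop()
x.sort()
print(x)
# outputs [13, 29, 81, 82, 90]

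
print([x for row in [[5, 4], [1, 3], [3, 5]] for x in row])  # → [5, 4, 1, 3, 3, 5]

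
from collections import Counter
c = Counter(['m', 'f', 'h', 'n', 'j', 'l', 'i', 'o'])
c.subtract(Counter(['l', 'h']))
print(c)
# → Counter({'m': 1, 'f': 1, 'n': 1, 'j': 1, 'i': 1, 'o': 1, 'h': 0, 'l': 0})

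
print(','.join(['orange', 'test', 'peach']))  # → orange,test,peach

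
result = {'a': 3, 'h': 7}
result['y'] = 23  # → {'a': 3, 'h': 7, 'y': 23}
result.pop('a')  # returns 3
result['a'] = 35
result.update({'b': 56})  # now {'h': 7, 'y': 23, 'a': 35, 'b': 56}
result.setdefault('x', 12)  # 12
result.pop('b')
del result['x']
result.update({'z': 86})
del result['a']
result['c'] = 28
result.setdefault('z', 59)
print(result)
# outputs {'h': 7, 'y': 23, 'z': 86, 'c': 28}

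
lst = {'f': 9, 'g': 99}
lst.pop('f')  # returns 9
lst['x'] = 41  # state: {'g': 99, 'x': 41}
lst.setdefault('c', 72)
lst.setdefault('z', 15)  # 15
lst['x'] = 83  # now {'g': 99, 'x': 83, 'c': 72, 'z': 15}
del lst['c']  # {'g': 99, 'x': 83, 'z': 15}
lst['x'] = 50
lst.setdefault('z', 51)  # 15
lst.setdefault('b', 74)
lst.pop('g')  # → 99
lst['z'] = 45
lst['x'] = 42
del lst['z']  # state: {'x': 42, 'b': 74}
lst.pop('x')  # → 42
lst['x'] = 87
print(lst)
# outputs {'b': 74, 'x': 87}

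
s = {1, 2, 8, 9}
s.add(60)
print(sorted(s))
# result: [1, 2, 8, 9, 60]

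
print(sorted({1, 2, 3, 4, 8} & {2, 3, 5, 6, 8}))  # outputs [2, 3, 8]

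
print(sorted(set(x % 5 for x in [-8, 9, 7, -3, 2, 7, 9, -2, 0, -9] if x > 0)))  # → [2, 4]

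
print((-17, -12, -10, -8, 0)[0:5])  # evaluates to (-17, -12, -10, -8, 0)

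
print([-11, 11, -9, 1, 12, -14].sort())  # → None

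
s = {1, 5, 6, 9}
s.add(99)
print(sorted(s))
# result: [1, 5, 6, 9, 99]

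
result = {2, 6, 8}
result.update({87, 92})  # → {2, 6, 8, 87, 92}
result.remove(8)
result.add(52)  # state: {2, 6, 52, 87, 92}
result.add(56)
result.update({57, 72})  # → {2, 6, 52, 56, 57, 72, 87, 92}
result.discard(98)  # {2, 6, 52, 56, 57, 72, 87, 92}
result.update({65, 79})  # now {2, 6, 52, 56, 57, 65, 72, 79, 87, 92}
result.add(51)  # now {2, 6, 51, 52, 56, 57, 65, 72, 79, 87, 92}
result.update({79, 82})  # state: {2, 6, 51, 52, 56, 57, 65, 72, 79, 82, 87, 92}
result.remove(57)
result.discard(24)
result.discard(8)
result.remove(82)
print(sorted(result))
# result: [2, 6, 51, 52, 56, 65, 72, 79, 87, 92]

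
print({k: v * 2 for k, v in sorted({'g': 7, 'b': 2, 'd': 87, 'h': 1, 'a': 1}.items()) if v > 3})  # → {'d': 174, 'g': 14}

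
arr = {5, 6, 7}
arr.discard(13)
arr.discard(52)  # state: {5, 6, 7}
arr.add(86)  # {5, 6, 7, 86}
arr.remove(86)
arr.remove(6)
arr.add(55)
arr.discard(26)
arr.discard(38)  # {5, 7, 55}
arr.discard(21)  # {5, 7, 55}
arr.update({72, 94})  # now {5, 7, 55, 72, 94}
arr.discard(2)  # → {5, 7, 55, 72, 94}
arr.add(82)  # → {5, 7, 55, 72, 82, 94}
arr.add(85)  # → {5, 7, 55, 72, 82, 85, 94}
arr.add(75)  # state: {5, 7, 55, 72, 75, 82, 85, 94}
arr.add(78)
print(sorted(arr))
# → [5, 7, 55, 72, 75, 78, 82, 85, 94]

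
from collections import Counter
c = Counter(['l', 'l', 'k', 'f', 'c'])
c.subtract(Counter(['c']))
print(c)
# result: Counter({'l': 2, 'k': 1, 'f': 1, 'c': 0})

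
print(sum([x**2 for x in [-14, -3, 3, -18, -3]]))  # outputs 547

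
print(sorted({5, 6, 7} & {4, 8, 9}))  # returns []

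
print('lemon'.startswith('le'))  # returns True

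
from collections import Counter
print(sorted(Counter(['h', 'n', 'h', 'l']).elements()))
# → ['h', 'h', 'l', 'n']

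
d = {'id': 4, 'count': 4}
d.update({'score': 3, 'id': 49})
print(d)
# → {'id': 49, 'count': 4, 'score': 3}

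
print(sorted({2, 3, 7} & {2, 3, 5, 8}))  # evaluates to [2, 3]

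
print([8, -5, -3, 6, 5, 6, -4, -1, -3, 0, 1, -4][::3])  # [8, 6, -4, 0]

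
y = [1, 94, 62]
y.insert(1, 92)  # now [1, 92, 94, 62]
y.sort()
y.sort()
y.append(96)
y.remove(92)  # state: [1, 62, 94, 96]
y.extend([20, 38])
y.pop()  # 38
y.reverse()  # [20, 96, 94, 62, 1]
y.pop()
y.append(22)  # [20, 96, 94, 62, 22]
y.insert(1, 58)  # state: [20, 58, 96, 94, 62, 22]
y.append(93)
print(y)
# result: [20, 58, 96, 94, 62, 22, 93]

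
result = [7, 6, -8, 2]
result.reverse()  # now [2, -8, 6, 7]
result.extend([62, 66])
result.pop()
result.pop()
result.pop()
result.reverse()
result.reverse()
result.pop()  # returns 6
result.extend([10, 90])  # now [2, -8, 10, 90]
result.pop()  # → 90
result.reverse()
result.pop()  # 2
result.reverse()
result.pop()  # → 10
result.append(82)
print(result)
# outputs [-8, 82]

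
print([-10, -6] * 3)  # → [-10, -6, -10, -6, -10, -6]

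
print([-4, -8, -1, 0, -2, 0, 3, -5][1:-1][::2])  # [-8, 0, 0]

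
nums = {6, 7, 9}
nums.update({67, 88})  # {6, 7, 9, 67, 88}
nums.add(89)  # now {6, 7, 9, 67, 88, 89}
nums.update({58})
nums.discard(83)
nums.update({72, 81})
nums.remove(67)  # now {6, 7, 9, 58, 72, 81, 88, 89}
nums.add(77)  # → {6, 7, 9, 58, 72, 77, 81, 88, 89}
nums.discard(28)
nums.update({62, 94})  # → {6, 7, 9, 58, 62, 72, 77, 81, 88, 89, 94}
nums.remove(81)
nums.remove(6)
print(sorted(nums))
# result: [7, 9, 58, 62, 72, 77, 88, 89, 94]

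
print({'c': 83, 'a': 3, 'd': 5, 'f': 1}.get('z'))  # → None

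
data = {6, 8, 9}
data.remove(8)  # {6, 9}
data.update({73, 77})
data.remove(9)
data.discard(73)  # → {6, 77}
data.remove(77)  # {6}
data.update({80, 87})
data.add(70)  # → {6, 70, 80, 87}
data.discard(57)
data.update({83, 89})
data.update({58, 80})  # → {6, 58, 70, 80, 83, 87, 89}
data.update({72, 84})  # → {6, 58, 70, 72, 80, 83, 84, 87, 89}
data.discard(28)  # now {6, 58, 70, 72, 80, 83, 84, 87, 89}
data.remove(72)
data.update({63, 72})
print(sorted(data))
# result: [6, 58, 63, 70, 72, 80, 83, 84, 87, 89]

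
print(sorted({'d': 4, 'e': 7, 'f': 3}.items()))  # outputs [('d', 4), ('e', 7), ('f', 3)]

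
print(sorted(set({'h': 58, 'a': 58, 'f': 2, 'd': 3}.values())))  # [2, 3, 58]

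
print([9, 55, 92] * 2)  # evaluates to [9, 55, 92, 9, 55, 92]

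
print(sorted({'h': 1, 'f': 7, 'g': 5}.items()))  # [('f', 7), ('g', 5), ('h', 1)]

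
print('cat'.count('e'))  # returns 0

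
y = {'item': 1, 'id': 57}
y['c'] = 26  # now {'item': 1, 'id': 57, 'c': 26}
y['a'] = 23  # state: {'item': 1, 'id': 57, 'c': 26, 'a': 23}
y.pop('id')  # 57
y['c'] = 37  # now {'item': 1, 'c': 37, 'a': 23}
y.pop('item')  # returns 1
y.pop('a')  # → 23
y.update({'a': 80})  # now {'c': 37, 'a': 80}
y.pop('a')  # 80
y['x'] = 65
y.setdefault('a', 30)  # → 30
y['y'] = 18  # {'c': 37, 'x': 65, 'a': 30, 'y': 18}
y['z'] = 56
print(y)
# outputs {'c': 37, 'x': 65, 'a': 30, 'y': 18, 'z': 56}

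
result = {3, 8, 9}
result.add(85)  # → {3, 8, 9, 85}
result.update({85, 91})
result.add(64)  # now {3, 8, 9, 64, 85, 91}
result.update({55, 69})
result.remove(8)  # {3, 9, 55, 64, 69, 85, 91}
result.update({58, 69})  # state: {3, 9, 55, 58, 64, 69, 85, 91}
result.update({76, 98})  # {3, 9, 55, 58, 64, 69, 76, 85, 91, 98}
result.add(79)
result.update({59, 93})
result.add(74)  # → {3, 9, 55, 58, 59, 64, 69, 74, 76, 79, 85, 91, 93, 98}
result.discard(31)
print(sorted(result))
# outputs [3, 9, 55, 58, 59, 64, 69, 74, 76, 79, 85, 91, 93, 98]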